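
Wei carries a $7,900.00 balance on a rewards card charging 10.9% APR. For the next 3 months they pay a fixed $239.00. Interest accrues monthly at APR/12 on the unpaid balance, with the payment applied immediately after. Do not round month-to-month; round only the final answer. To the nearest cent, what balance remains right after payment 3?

$7,393.70

Monthly rate r = 10.9%/12 = 0.908333% = 0.00908333.
Each month: B ← B·(1+r) − $239.00.
Month 1: interest $71.76; balance after payment $7,732.76.
Month 2: interest $70.24; balance after payment $7,564.00.
Month 3: interest $68.71; balance after payment $7,393.70.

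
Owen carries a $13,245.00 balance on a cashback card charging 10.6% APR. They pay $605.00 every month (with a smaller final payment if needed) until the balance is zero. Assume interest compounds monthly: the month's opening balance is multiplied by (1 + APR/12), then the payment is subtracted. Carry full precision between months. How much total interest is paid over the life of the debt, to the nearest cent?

Monthly rate r = 10.6%/12 = 0.883333% = 0.00883333.
Payoff takes n = ⌈−ln(1 − rB₀/P)/ln(1+r)⌉ = ⌈24.436⌉ = 25 payments; the last is $264.73.
Total paid = 24·$605.00 + $264.73 = $14,784.73.
Total interest = total paid − principal = $14,784.73 − $13,245.00 = $1,539.73.

$1,539.73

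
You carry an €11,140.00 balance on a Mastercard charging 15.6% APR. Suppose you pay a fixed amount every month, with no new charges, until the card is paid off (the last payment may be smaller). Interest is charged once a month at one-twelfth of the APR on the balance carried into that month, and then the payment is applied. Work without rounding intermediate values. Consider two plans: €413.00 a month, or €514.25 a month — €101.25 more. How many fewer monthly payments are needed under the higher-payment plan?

8 fewer payments

Monthly rate r = 15.6%/12 = 1.3% = 0.013.
At €413.00/mo: n = ⌈−ln(1 − rB₀/P)/ln(1+r)⌉ = 34 payments (last €178.24); total interest = total paid − €11,140.00 = €2,667.24.
At €514.25/mo: 26 payments (last €313.04); total interest €2,029.29.
Payments saved = 34 − 26 = 8.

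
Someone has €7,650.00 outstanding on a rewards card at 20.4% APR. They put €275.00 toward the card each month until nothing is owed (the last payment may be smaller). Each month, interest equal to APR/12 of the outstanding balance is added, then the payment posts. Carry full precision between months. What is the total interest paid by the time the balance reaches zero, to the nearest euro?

€2,797

Monthly rate r = 20.4%/12 = 1.7% = 0.017.
Payoff takes n = ⌈−ln(1 − rB₀/P)/ln(1+r)⌉ = ⌈37.989⌉ = 38 payments; the last is €271.96.
Total paid = 37·€275.00 + €271.96 = €10,446.96.
Total interest = total paid − principal = €10,446.96 − €7,650.00 = €2,796.96.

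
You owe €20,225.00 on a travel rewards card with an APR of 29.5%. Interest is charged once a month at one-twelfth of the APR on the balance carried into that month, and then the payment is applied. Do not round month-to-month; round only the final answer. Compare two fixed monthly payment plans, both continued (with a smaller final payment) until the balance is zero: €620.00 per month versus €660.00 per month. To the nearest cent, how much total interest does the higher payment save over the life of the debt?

€3,296.56

Monthly rate r = 29.5%/12 = 2.45833% = 0.0245833.
At €620.00/mo: n = ⌈−ln(1 − rB₀/P)/ln(1+r)⌉ = 67 payments (last €416.96); total interest = total paid − €20,225.00 = €21,111.96.
At €660.00/mo: 58 payments (last €420.40); total interest €17,815.40.
Interest saved = €21,111.96 − €17,815.40 = €3,296.56.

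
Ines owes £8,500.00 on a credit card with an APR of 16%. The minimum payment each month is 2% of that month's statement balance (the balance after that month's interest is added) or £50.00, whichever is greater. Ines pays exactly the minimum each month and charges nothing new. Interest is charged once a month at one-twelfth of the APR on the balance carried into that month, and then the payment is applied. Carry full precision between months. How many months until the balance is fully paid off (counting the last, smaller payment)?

Monthly rate r = 16%/12 = 1.33333% = 0.0133333.
While 2% of the post-interest balance exceeds £50.00, each month B ← (B·(1+r))·(1 − 0.02), i.e. B shrinks by the factor (1+r)·0.98 = 0.99307.
This holds for months 1–178. Entering month 179 the balance is £2,463.63; 2% of the post-interest balance is now below £50.00, so the flat £50.00 minimum applies from here.
From month 179 a fixed £50.00 at rate r clears £2,463.63 in 81 more payments. Total: 178 + 81 = 259 months.

259 months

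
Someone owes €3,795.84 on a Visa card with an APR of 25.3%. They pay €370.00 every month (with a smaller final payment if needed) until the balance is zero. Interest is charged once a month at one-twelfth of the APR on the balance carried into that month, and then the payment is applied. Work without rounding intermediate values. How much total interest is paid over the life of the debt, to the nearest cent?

Monthly rate r = 25.3%/12 = 2.10833% = 0.0210833.
Payoff takes n = ⌈−ln(1 − rB₀/P)/ln(1+r)⌉ = ⌈11.681⌉ = 12 payments; the last is €252.94.
Total paid = 11·€370.00 + €252.94 = €4,322.94.
Total interest = total paid − principal = €4,322.94 − €3,795.84 = €527.10.

€527.10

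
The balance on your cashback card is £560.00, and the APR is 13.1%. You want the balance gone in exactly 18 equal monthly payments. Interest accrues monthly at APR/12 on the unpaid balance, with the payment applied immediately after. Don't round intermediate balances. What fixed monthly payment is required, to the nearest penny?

Monthly rate r = 13.1%/12 = 1.09167% = 0.0109167.
Level-payment amortization: P = B₀·r / (1 − (1+r)^(−n)) = 560.00·0.0109167 / (1 − 1.01092^(−18)).
Denominator 1 − (1+r)^(−18) = 0.177523345.
P = 6.11333 / 0.177523345 ≈ 34.44.

£34.44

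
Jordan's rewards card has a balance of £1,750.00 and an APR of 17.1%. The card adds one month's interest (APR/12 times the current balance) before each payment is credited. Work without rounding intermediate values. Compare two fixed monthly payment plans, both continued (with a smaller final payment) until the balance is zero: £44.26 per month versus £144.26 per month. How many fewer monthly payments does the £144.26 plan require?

Monthly rate r = 17.1%/12 = 1.425% = 0.01425.
At £44.26/mo: n = ⌈−ln(1 − rB₀/P)/ln(1+r)⌉ = 59 payments (last £25.55); total interest = total paid − £1,750.00 = £842.63.
At £144.26/mo: 14 payments (last £59.84); total interest £185.22.
Payments saved = 59 − 14 = 45.

45 fewer payments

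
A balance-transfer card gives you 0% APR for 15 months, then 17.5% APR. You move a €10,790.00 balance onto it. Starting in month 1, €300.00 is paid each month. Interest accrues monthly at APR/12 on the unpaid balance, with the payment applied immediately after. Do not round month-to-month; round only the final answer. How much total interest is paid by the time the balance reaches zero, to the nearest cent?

Promo months 1–15 at r₀ = 0%/12 = 0; months 16+ at r₁ = 17.5%/12 = 0.0145833.
After month 15 (no interest yet): B = €10,790.00 − 15·€300.00 = €6,290.00.
Then at r₁ with €300.00/mo: n₂ = −ln(1 − r₁·B/P)/ln(1+r₁) ≈ 25.21 → 26 more payments.
Total paid = 40·€300.00 + €62.37 = €12,062.37; interest = €12,062.37 − €10,790.00 = €1,272.37.

€1,272.37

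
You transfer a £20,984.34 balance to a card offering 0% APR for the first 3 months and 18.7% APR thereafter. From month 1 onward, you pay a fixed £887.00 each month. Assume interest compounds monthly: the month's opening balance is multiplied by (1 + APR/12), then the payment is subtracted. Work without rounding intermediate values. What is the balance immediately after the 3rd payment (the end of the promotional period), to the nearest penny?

£18,323.34

Promo months 1–3 at r₀ = 0%/12 = 0; months 4+ at r₁ = 18.7%/12 = 0.0155833.
After month 3 (no interest yet): B = £20,984.34 − 3·£887.00 = £18,323.34.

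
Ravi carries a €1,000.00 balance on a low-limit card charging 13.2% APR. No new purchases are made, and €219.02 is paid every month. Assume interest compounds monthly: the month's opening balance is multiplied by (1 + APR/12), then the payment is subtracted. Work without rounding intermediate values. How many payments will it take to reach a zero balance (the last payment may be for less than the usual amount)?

5 payments

Monthly rate r = 13.2%/12 = 1.1% = 0.011.
Recurrence: B ← B·(1+r) − €219.02.
Month 1: interest €11.00; balance after payment €791.98.
Month 2: interest €8.71; balance after payment €581.67.
Month 3: interest €6.40; balance after payment €369.05.
Month 4: interest €4.06; balance after payment €154.09.
Month 5: interest €1.69; balance after payment €0.00.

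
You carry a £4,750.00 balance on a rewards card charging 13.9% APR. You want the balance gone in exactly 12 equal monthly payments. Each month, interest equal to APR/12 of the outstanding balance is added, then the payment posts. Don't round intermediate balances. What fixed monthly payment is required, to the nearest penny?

Monthly rate r = 13.9%/12 = 1.15833% = 0.0115833.
Level-payment amortization: P = B₀·r / (1 − (1+r)^(−n)) = 4750.00·0.0115833 / (1 − 1.01158^(−12)).
Denominator 1 − (1+r)^(−12) = 0.129076487.
P = 55.0208 / 0.129076487 ≈ 426.27.

£426.27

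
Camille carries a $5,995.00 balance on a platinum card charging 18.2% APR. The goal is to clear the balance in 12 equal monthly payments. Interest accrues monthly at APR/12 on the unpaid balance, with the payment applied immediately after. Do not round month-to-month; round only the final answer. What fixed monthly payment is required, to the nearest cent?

Monthly rate r = 18.2%/12 = 1.51667% = 0.0151667.
Level-payment amortization: P = B₀·r / (1 − (1+r)^(−n)) = 5995.00·0.0151667 / (1 − 1.01517^(−12)).
Denominator 1 − (1+r)^(−12) = 0.165258874.
P = 90.9242 / 0.165258874 ≈ 550.19.

$550.19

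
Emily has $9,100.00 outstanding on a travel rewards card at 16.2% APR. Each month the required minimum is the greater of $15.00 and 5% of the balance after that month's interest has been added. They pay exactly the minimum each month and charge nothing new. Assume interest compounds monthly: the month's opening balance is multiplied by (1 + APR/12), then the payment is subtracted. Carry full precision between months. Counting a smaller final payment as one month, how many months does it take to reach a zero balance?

Monthly rate r = 16.2%/12 = 1.35% = 0.0135.
While 5% of the post-interest balance exceeds $15.00, each month B ← (B·(1+r))·(1 − 0.05), i.e. B shrinks by the factor (1+r)·0.95 = 0.96283.
This holds for months 1–91. Entering month 92 the balance is $289.63; 5% of the post-interest balance is now below $15.00, so the flat $15.00 minimum applies from here.
From month 92 a fixed $15.00 at rate r clears $289.63 in 23 more payments. Total: 91 + 23 = 114 months.

114 months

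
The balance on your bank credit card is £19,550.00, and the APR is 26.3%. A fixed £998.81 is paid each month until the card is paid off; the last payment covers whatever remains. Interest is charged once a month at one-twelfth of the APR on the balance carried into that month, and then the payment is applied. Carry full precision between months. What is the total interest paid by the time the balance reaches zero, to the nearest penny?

£6,266.35

Monthly rate r = 26.3%/12 = 2.19167% = 0.0219167.
Payoff takes n = ⌈−ln(1 − rB₀/P)/ln(1+r)⌉ = ⌈25.846⌉ = 26 payments; the last is £846.10.
Total paid = 25·£998.81 + £846.10 = £25,816.35.
Total interest = total paid − principal = £25,816.35 − £19,550.00 = £6,266.35.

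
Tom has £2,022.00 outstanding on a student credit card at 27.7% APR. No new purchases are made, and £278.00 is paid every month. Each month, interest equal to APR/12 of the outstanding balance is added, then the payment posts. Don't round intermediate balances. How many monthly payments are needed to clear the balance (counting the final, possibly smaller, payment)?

9 months

Monthly rate r = 27.7%/12 = 2.30833% = 0.0230833.
Recurrence: B ← B·(1+r) − £278.00.
Month 1: interest £46.67; balance after payment £1,790.67.
Month 2: interest £41.33; balance after payment £1,554.01.
Closed form: n = −ln(1 − rB₀/P)/ln(1+r) = −ln(0.83211)/ln(1.02308) ≈ 8.054, so the balance reaches zero during payment 9.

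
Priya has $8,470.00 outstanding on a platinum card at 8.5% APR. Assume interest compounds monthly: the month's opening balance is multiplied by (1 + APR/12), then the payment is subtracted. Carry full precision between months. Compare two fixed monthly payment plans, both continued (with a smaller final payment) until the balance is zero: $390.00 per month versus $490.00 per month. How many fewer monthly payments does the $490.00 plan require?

5 fewer payments

Monthly rate r = 8.5%/12 = 0.708333% = 0.00708333.
At $390.00/mo: n = ⌈−ln(1 − rB₀/P)/ln(1+r)⌉ = 24 payments (last $259.95); total interest = total paid − $8,470.00 = $759.95.
At $490.00/mo: 19 payments (last $247.57); total interest $597.57.
Payments saved = 24 − 19 = 5.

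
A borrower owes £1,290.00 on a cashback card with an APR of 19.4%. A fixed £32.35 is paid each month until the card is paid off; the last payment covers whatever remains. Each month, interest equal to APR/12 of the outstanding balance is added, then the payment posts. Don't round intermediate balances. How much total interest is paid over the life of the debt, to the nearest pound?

Monthly rate r = 19.4%/12 = 1.61667% = 0.0161667.
Payoff takes n = ⌈−ln(1 − rB₀/P)/ln(1+r)⌉ = ⌈64.518⌉ = 65 payments; the last is £16.83.
Total paid = 64·£32.35 + £16.83 = £2,087.23.
Total interest = total paid − principal = £2,087.23 − £1,290.00 = £797.23.

£797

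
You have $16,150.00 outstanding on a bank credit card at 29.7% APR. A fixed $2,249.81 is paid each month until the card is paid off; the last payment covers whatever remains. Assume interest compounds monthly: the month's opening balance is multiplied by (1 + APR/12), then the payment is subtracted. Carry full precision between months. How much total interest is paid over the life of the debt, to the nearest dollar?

$1,850

Monthly rate r = 29.7%/12 = 2.475% = 0.02475.
Payoff takes n = ⌈−ln(1 − rB₀/P)/ln(1+r)⌉ = ⌈8.001⌉ = 9 payments; the last is $1.68.
Total paid = 8·$2,249.81 + $1.68 = $18,000.16.
Total interest = total paid − principal = $18,000.16 − $16,150.00 = $1,850.16.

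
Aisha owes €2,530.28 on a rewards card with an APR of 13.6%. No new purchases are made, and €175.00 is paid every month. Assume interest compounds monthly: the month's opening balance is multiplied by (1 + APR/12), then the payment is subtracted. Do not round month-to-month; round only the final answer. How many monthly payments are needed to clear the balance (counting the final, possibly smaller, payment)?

16 payments

Monthly rate r = 13.6%/12 = 1.13333% = 0.0113333.
Recurrence: B ← B·(1+r) − €175.00.
Month 1: interest €28.68; balance after payment €2,383.96.
Month 2: interest €27.02; balance after payment €2,235.97.
Closed form: n = −ln(1 − rB₀/P)/ln(1+r) = −ln(0.83613)/ln(1.01133) ≈ 15.880, so the balance reaches zero during payment 16.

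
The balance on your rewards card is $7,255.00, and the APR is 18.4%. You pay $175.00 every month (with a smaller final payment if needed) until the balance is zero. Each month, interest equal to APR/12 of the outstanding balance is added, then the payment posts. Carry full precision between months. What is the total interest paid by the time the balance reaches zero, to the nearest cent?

$4,357.32

Monthly rate r = 18.4%/12 = 1.53333% = 0.0153333.
Payoff takes n = ⌈−ln(1 − rB₀/P)/ln(1+r)⌉ = ⌈66.354⌉ = 67 payments; the last is $62.32.
Total paid = 66·$175.00 + $62.32 = $11,612.32.
Total interest = total paid − principal = $11,612.32 − $7,255.00 = $4,357.32.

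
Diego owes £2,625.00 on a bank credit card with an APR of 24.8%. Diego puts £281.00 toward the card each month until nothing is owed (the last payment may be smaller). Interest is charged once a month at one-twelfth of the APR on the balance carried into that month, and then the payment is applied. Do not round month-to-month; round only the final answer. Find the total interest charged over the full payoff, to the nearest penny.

Monthly rate r = 24.8%/12 = 2.06667% = 0.0206667.
Payoff takes n = ⌈−ln(1 − rB₀/P)/ln(1+r)⌉ = ⌈10.486⌉ = 11 payments; the last is £137.35.
Total paid = 10·£281.00 + £137.35 = £2,947.35.
Total interest = total paid − principal = £2,947.35 − £2,625.00 = £322.35.

£322.35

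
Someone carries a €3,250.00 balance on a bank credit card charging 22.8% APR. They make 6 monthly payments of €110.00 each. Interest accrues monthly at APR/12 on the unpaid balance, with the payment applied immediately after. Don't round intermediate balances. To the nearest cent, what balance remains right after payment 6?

Monthly rate r = 22.8%/12 = 1.9% = 0.019.
Each month: B ← B·(1+r) − €110.00.
Month 1: interest €61.75; balance after payment €3,201.75.
Month 2: interest €60.83; balance after payment €3,152.58.
Month 3: interest €59.90; balance after payment €3,102.48.
Month 4: interest €58.95; balance after payment €3,051.43.
Month 5: interest €57.98; balance after payment €2,999.41.
Month 6: interest €56.99; balance after payment €2,946.40.

€2,946.40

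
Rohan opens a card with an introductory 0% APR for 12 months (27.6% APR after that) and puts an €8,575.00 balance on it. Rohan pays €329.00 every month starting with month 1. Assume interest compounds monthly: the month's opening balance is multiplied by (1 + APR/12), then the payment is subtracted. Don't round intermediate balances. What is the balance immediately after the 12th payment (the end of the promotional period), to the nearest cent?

€4,627.00

Promo months 1–12 at r₀ = 0%/12 = 0; months 13+ at r₁ = 27.6%/12 = 0.023.
After month 12 (no interest yet): B = €8,575.00 − 12·€329.00 = €4,627.00.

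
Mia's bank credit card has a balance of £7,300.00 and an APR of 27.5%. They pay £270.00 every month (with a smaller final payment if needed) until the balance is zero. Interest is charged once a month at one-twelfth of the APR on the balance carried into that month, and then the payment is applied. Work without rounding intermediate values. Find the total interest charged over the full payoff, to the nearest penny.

£4,218.14

Monthly rate r = 27.5%/12 = 2.29167% = 0.0229167.
Payoff takes n = ⌈−ln(1 − rB₀/P)/ln(1+r)⌉ = ⌈42.657⌉ = 43 payments; the last is £178.14.
Total paid = 42·£270.00 + £178.14 = £11,518.14.
Total interest = total paid − principal = £11,518.14 − £7,300.00 = £4,218.14.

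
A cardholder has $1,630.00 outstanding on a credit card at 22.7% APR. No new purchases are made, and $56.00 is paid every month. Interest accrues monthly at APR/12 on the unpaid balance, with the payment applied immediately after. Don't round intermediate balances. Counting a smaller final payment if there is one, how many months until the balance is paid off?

43 months

Monthly rate r = 22.7%/12 = 1.89167% = 0.0189167.
Recurrence: B ← B·(1+r) − $56.00.
Month 1: interest $30.83; balance after payment $1,604.83.
Month 2: interest $30.36; balance after payment $1,579.19.
Closed form: n = −ln(1 − rB₀/P)/ln(1+r) = −ln(0.44939)/ln(1.01892) ≈ 42.682, so the balance reaches zero during payment 43.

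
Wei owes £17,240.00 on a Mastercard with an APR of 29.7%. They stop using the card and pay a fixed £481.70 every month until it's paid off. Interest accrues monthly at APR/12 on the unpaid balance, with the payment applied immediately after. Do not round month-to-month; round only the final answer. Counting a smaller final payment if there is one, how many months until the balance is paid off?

Monthly rate r = 29.7%/12 = 2.475% = 0.02475.
Recurrence: B ← B·(1+r) − £481.70.
Month 1: interest £426.69; balance after payment £17,184.99.
Month 2: interest £425.33; balance after payment £17,128.62.
Closed form: n = −ln(1 − rB₀/P)/ln(1+r) = −ln(0.1142)/ln(1.02475) ≈ 88.749, so the balance reaches zero during payment 89.

89 payments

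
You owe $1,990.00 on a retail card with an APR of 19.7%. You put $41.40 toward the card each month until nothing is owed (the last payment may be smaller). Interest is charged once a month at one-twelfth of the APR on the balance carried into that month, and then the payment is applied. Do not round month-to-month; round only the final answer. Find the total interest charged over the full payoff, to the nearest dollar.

$1,967

Monthly rate r = 19.7%/12 = 1.64167% = 0.0164167.
Payoff takes n = ⌈−ln(1 − rB₀/P)/ln(1+r)⌉ = ⌈95.583⌉ = 96 payments; the last is $24.24.
Total paid = 95·$41.40 + $24.24 = $3,957.24.
Total interest = total paid − principal = $3,957.24 − $1,990.00 = $1,967.24.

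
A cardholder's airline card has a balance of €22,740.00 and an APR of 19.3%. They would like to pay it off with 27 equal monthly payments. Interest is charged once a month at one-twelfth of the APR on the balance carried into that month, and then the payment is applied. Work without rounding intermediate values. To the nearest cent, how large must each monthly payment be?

€1,044.93

Monthly rate r = 19.3%/12 = 1.60833% = 0.0160833.
Level-payment amortization: P = B₀·r / (1 − (1+r)^(−n)) = 22740.00·0.0160833 / (1 − 1.01608^(−27)).
Denominator 1 − (1+r)^(−27) = 0.350007792.
P = 365.735 / 0.350007792 ≈ 1044.93.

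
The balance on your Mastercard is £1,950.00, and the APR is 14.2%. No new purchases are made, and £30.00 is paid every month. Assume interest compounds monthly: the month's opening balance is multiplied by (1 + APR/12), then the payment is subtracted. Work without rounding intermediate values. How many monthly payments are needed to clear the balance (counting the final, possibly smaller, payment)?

125 payments

Monthly rate r = 14.2%/12 = 1.18333% = 0.0118333.
Recurrence: B ← B·(1+r) − £30.00.
Month 1: interest £23.07; balance after payment £1,943.08.
Month 2: interest £22.99; balance after payment £1,936.07.
Closed form: n = −ln(1 − rB₀/P)/ln(1+r) = −ln(0.23083)/ln(1.01183) ≈ 124.624, so the balance reaches zero during payment 125.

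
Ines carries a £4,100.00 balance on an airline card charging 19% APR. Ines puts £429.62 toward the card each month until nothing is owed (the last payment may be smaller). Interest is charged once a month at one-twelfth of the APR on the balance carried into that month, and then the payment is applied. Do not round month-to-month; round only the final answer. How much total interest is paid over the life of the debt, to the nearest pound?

Monthly rate r = 19%/12 = 1.58333% = 0.0158333.
Payoff takes n = ⌈−ln(1 − rB₀/P)/ln(1+r)⌉ = ⌈10.428⌉ = 11 payments; the last is £184.71.
Total paid = 10·£429.62 + £184.71 = £4,480.91.
Total interest = total paid − principal = £4,480.91 − £4,100.00 = £380.91.

£381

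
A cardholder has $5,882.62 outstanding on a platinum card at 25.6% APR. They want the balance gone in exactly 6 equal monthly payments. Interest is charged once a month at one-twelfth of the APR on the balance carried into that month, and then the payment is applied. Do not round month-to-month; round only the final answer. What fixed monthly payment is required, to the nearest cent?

Monthly rate r = 25.6%/12 = 2.13333% = 0.0213333.
Level-payment amortization: P = B₀·r / (1 − (1+r)^(−n)) = 5882.62·0.0213333 / (1 − 1.02133^(−6)).
Denominator 1 − (1+r)^(−6) = 0.118961346.
P = 125.496 / 0.118961346 ≈ 1054.93.

$1,054.93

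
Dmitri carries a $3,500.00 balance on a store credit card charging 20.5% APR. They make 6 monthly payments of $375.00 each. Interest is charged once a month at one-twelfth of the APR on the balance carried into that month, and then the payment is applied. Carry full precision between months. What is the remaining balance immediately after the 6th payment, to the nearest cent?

Monthly rate r = 20.5%/12 = 1.70833% = 0.0170833.
Each month: B ← B·(1+r) − $375.00.
Month 1: interest $59.79; balance after payment $3,184.79.
Month 2: interest $54.41; balance after payment $2,864.20.
Month 3: interest $48.93; balance after payment $2,538.13.
Month 4: interest $43.36; balance after payment $2,206.49.
Month 5: interest $37.69; balance after payment $1,869.18.
Month 6: interest $31.93; balance after payment $1,526.11.

$1,526.11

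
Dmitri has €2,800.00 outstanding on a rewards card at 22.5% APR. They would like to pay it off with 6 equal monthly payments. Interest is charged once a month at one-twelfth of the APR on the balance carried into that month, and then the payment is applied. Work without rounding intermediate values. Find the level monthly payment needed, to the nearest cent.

Monthly rate r = 22.5%/12 = 1.875% = 0.01875.
Level-payment amortization: P = B₀·r / (1 − (1+r)^(−n)) = 2800.00·0.01875 / (1 − 1.01875^(−6)).
Denominator 1 − (1+r)^(−6) = 0.10547132.
P = 52.5 / 0.10547132 ≈ 497.77.

€497.77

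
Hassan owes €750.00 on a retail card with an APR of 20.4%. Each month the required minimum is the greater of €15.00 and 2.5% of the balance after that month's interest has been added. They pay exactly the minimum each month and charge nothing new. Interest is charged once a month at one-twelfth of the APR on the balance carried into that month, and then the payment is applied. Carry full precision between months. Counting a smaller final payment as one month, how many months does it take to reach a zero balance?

Monthly rate r = 20.4%/12 = 1.7% = 0.017.
While 2.5% of the post-interest balance exceeds €15.00, each month B ← (B·(1+r))·(1 − 0.025), i.e. B shrinks by the factor (1+r)·0.975 = 0.99157.
This holds for months 1–29. Entering month 30 the balance is €586.82; 2.5% of the post-interest balance is now below €15.00, so the flat €15.00 minimum applies from here.
From month 30 a fixed €15.00 at rate r clears €586.82 in 65 more payments. Total: 29 + 65 = 94 months.

94 months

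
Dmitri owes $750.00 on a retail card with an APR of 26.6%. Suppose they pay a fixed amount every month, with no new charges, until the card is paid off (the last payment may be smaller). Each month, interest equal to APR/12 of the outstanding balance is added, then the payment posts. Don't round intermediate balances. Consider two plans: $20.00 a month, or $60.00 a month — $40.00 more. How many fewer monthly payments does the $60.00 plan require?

67 fewer payments

Monthly rate r = 26.6%/12 = 2.21667% = 0.0221667.
At $20.00/mo: n = ⌈−ln(1 − rB₀/P)/ln(1+r)⌉ = 82 payments (last $3.17); total interest = total paid − $750.00 = $873.17.
At $60.00/mo: 15 payments (last $48.04); total interest $138.04.
Payments saved = 82 − 15 = 67.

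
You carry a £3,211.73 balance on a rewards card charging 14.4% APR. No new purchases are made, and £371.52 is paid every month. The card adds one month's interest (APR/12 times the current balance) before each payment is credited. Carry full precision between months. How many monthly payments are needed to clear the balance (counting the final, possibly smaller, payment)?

10 payments

Monthly rate r = 14.4%/12 = 1.2% = 0.012.
Recurrence: B ← B·(1+r) − £371.52.
Month 1: interest £38.54; balance after payment £2,878.75.
Month 2: interest £34.55; balance after payment £2,541.78.
Closed form: n = −ln(1 − rB₀/P)/ln(1+r) = −ln(0.89626)/ln(1.012) ≈ 9.182, so the balance reaches zero during payment 10.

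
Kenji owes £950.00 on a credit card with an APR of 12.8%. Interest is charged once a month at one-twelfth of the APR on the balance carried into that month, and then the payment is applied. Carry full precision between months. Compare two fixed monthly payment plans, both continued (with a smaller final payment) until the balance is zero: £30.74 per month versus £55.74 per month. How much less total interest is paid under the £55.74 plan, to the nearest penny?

Monthly rate r = 12.8%/12 = 1.06667% = 0.0106667.
At £30.74/mo: n = ⌈−ln(1 − rB₀/P)/ln(1+r)⌉ = 38 payments (last £21.40); total interest = total paid − £950.00 = £208.78.
At £55.74/mo: 19 payments (last £50.78); total interest £104.10.
Interest saved = £208.78 − £104.10 = £104.68.

£104.68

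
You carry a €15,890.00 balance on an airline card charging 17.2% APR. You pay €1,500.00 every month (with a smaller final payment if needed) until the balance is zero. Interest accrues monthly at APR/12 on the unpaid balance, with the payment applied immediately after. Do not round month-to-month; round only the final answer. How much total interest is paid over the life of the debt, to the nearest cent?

Monthly rate r = 17.2%/12 = 1.43333% = 0.0143333.
Payoff takes n = ⌈−ln(1 − rB₀/P)/ln(1+r)⌉ = ⌈11.572⌉ = 12 payments; the last is €860.14.
Total paid = 11·€1,500.00 + €860.14 = €17,360.14.
Total interest = total paid − principal = €17,360.14 − €15,890.00 = €1,470.14.

€1,470.14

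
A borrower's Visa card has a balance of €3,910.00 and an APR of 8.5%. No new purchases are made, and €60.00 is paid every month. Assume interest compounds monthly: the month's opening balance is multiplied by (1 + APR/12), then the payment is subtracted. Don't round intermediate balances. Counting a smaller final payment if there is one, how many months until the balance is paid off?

Monthly rate r = 8.5%/12 = 0.708333% = 0.00708333.
Recurrence: B ← B·(1+r) − €60.00.
Month 1: interest €27.70; balance after payment €3,877.70.
Month 2: interest €27.47; balance after payment €3,845.16.
Closed form: n = −ln(1 − rB₀/P)/ln(1+r) = −ln(0.5384)/ln(1.00708) ≈ 87.718, so the balance reaches zero during payment 88.

88 payments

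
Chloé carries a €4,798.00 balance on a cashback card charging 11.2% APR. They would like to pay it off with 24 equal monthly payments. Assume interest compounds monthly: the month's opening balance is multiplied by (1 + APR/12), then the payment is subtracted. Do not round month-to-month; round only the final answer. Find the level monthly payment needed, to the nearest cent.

€224.07

Monthly rate r = 11.2%/12 = 0.933333% = 0.00933333.
Level-payment amortization: P = B₀·r / (1 − (1+r)^(−n)) = 4798.00·0.00933333 / (1 − 1.00933^(−24)).
Denominator 1 − (1+r)^(−24) = 0.199854046.
P = 44.7813 / 0.199854046 ≈ 224.07.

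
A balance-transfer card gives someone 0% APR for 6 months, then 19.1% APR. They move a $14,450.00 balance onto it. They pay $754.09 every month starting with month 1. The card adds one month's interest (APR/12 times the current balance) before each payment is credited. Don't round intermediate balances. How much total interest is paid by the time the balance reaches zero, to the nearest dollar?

$1,301

Promo months 1–6 at r₀ = 0%/12 = 0; months 7+ at r₁ = 19.1%/12 = 0.0159167.
After month 6 (no interest yet): B = $14,450.00 − 6·$754.09 = $9,925.46.
Then at r₁ with $754.09/mo: n₂ = −ln(1 − r₁·B/P)/ln(1+r₁) ≈ 14.89 → 15 more payments.
Total paid = 20·$754.09 + $669.54 = $15,751.34; interest = $15,751.34 − $14,450.00 = $1,301.34.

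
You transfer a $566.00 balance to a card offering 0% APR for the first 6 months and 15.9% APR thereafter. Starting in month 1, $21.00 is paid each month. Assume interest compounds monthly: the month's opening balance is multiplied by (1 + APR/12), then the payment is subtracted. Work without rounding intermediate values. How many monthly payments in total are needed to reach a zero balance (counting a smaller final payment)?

31 months

Promo months 1–6 at r₀ = 0%/12 = 0; months 7+ at r₁ = 15.9%/12 = 0.01325.
After month 6 (no interest yet): B = $566.00 − 6·$21.00 = $440.00.
Then at r₁ with $21.00/mo: n₂ = −ln(1 − r₁·B/P)/ln(1+r₁) ≈ 24.71 → 25 more payments.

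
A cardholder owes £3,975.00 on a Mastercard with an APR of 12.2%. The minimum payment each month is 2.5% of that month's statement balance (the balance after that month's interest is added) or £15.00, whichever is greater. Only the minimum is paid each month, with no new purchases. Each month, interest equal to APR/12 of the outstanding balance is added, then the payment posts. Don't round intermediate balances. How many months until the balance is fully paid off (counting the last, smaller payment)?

Monthly rate r = 12.2%/12 = 1.01667% = 0.0101667.
While 2.5% of the post-interest balance exceeds £15.00, each month B ← (B·(1+r))·(1 − 0.025), i.e. B shrinks by the factor (1+r)·0.975 = 0.98491.
This holds for months 1–126. Entering month 127 the balance is £585.38; 2.5% of the post-interest balance is now below £15.00, so the flat £15.00 minimum applies from here.
From month 127 a fixed £15.00 at rate r clears £585.38 in 50 more payments. Total: 126 + 50 = 176 months.

176 months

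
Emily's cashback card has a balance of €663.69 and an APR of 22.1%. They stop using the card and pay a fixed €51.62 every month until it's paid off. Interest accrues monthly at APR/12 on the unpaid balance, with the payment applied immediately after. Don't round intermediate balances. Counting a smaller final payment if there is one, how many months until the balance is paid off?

15 payments

Monthly rate r = 22.1%/12 = 1.84167% = 0.0184167.
Recurrence: B ← B·(1+r) − €51.62.
Month 1: interest €12.22; balance after payment €624.29.
Month 2: interest €11.50; balance after payment €584.17.
Closed form: n = −ln(1 − rB₀/P)/ln(1+r) = −ln(0.76321)/ln(1.01842) ≈ 14.807, so the balance reaches zero during payment 15.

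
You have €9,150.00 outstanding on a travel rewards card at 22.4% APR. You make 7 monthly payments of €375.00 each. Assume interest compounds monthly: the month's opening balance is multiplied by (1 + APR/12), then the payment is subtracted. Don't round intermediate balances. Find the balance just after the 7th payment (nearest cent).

€7,638.02

Monthly rate r = 22.4%/12 = 1.86667% = 0.0186667.
Each month: B ← B·(1+r) − €375.00.
Month 1: interest €170.80; balance after payment €8,945.80.
Month 2: interest €166.99; balance after payment €8,737.79.
Month 3: interest €163.11; balance after payment €8,525.89.
Month 4: interest €159.15; balance after payment €8,310.04.
Month 5: interest €155.12; balance after payment €8,090.16.
Month 6: interest €151.02; balance after payment €7,866.18.
Month 7: interest €146.84; balance after payment €7,638.02.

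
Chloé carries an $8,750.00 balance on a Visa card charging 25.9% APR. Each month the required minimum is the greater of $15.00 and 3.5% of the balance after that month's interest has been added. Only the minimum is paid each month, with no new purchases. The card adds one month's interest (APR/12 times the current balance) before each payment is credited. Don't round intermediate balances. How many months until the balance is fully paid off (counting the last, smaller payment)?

257 months

Monthly rate r = 25.9%/12 = 2.15833% = 0.0215833.
While 3.5% of the post-interest balance exceeds $15.00, each month B ← (B·(1+r))·(1 − 0.035), i.e. B shrinks by the factor (1+r)·0.965 = 0.98583.
This holds for months 1–213. Entering month 214 the balance is $418.45; 3.5% of the post-interest balance is now below $15.00, so the flat $15.00 minimum applies from here.
From month 214 a fixed $15.00 at rate r clears $418.45 in 44 more payments. Total: 213 + 44 = 257 months.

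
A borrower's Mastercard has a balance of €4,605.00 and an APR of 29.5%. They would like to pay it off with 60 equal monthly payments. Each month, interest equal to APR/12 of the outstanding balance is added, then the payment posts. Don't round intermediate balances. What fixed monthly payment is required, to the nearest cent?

€147.58

Monthly rate r = 29.5%/12 = 2.45833% = 0.0245833.
Level-payment amortization: P = B₀·r / (1 − (1+r)^(−n)) = 4605.00·0.0245833 / (1 − 1.02458^(−60)).
Denominator 1 − (1+r)^(−60) = 0.767103598.
P = 113.206 / 0.767103598 ≈ 147.58.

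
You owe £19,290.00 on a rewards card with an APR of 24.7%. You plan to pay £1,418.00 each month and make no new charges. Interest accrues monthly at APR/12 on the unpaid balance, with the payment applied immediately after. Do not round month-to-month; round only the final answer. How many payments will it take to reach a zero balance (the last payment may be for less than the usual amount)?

Monthly rate r = 24.7%/12 = 2.05833% = 0.0205833.
Recurrence: B ← B·(1+r) − £1,418.00.
Month 1: interest £397.05; balance after payment £18,269.05.
Month 2: interest £376.04; balance after payment £17,227.09.
Closed form: n = −ln(1 − rB₀/P)/ln(1+r) = −ln(0.71999)/ln(1.02058) ≈ 16.124, so the balance reaches zero during payment 17.

17 months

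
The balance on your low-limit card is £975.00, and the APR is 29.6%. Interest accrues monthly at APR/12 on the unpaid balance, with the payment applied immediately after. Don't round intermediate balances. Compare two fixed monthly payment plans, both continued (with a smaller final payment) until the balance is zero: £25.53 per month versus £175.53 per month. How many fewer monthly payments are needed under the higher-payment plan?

110 fewer payments

Monthly rate r = 29.6%/12 = 2.46667% = 0.0246667.
At £25.53/mo: n = ⌈−ln(1 − rB₀/P)/ln(1+r)⌉ = 117 payments (last £22.25); total interest = total paid − £975.00 = £2,008.73.
At £175.53/mo: 7 payments (last £8.40); total interest £86.58.
Payments saved = 117 − 7 = 110.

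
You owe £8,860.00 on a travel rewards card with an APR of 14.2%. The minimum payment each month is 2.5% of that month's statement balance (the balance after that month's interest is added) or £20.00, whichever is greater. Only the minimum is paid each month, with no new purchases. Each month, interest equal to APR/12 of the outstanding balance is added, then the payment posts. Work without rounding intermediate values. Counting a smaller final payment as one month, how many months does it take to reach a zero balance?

232 months

Monthly rate r = 14.2%/12 = 1.18333% = 0.0118333.
While 2.5% of the post-interest balance exceeds £20.00, each month B ← (B·(1+r))·(1 − 0.025), i.e. B shrinks by the factor (1+r)·0.975 = 0.98654.
This holds for months 1–179. Entering month 180 the balance is £783.01; 2.5% of the post-interest balance is now below £20.00, so the flat £20.00 minimum applies from here.
From month 180 a fixed £20.00 at rate r clears £783.01 in 53 more payments. Total: 179 + 53 = 232 months.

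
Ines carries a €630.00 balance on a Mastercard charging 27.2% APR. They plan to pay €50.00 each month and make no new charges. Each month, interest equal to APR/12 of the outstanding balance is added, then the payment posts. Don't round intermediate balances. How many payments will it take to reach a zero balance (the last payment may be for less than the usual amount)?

16 months

Monthly rate r = 27.2%/12 = 2.26667% = 0.0226667.
Recurrence: B ← B·(1+r) − €50.00.
Month 1: interest €14.28; balance after payment €594.28.
Month 2: interest €13.47; balance after payment €557.75.
Closed form: n = −ln(1 − rB₀/P)/ln(1+r) = −ln(0.7144)/ln(1.02267) ≈ 15.005, so the balance reaches zero during payment 16.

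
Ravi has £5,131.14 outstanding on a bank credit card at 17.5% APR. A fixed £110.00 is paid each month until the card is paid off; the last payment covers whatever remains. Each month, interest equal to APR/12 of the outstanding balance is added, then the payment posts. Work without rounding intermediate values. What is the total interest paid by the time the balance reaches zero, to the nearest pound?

Monthly rate r = 17.5%/12 = 1.45833% = 0.0145833.
Payoff takes n = ⌈−ln(1 − rB₀/P)/ln(1+r)⌉ = ⌈78.758⌉ = 79 payments; the last is £83.54.
Total paid = 78·£110.00 + £83.54 = £8,663.54.
Total interest = total paid − principal = £8,663.54 − £5,131.14 = £3,532.40.

£3,532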